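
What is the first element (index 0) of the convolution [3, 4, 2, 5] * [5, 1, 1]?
Use y[k] = Σ_i a[i]·b[k-i] at k=0. y[0] = 3×5 = 15

15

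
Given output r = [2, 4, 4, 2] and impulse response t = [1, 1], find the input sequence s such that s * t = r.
Deconvolve r=[2, 4, 4, 2] by t=[1, 1]. Since t[0]=1, solve forward: s[0] = r[0] / 1 = 2; s[1] = (r[1] - 2×1) / 1 = 2; s[2] = (r[2] - 2×1) / 1 = 2. So s = [2, 2, 2]. Check by forward convolution: r[0] = 2×1 = 2; r[1] = 2×1 + 2×1 = 4; r[2] = 2×1 + 2×1 = 4; r[3] = 2×1 = 2

[2, 2, 2]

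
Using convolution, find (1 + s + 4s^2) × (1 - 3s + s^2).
Ascending coefficients: a = [1, 1, 4], b = [1, -3, 1]. c[0] = 1×1 = 1; c[1] = 1×-3 + 1×1 = -2; c[2] = 1×1 + 1×-3 + 4×1 = 2; c[3] = 1×1 + 4×-3 = -11; c[4] = 4×1 = 4. Result coefficients: [1, -2, 2, -11, 4] → 1 - 2s + 2s^2 - 11s^3 + 4s^4

1 - 2s + 2s^2 - 11s^3 + 4s^4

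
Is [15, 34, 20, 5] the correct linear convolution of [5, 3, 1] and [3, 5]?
Recompute linear convolution of [5, 3, 1] and [3, 5]: y[0] = 5×3 = 15; y[1] = 5×5 + 3×3 = 34; y[2] = 3×5 + 1×3 = 18; y[3] = 1×5 = 5 → [15, 34, 18, 5]. Compare to given [15, 34, 20, 5]: they differ at index 2: given 20, correct 18, so answer: No

No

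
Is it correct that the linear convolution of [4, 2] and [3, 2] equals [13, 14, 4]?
Recompute linear convolution of [4, 2] and [3, 2]: y[0] = 4×3 = 12; y[1] = 4×2 + 2×3 = 14; y[2] = 2×2 = 4 → [12, 14, 4]. Compare to given [13, 14, 4]: they differ at index 0: given 13, correct 12, so answer: No

No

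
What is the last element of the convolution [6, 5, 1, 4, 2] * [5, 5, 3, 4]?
Use y[k] = Σ_i a[i]·b[k-i] at k=7. y[7] = 2×4 = 8

8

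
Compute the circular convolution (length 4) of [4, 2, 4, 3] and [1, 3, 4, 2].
Use y[k] = Σ_j a[j]·b[(k-j) mod 4]. y[0] = 4×1 + 2×2 + 4×4 + 3×3 = 33; y[1] = 4×3 + 2×1 + 4×2 + 3×4 = 34; y[2] = 4×4 + 2×3 + 4×1 + 3×2 = 32; y[3] = 4×2 + 2×4 + 4×3 + 3×1 = 31. Result: [33, 34, 32, 31]

[33, 34, 32, 31]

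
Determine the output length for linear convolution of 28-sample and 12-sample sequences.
Linear/full convolution length: m + n - 1 = 28 + 12 - 1 = 39

39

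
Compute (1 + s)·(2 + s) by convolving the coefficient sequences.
Ascending coefficients: a = [1, 1], b = [2, 1]. c[0] = 1×2 = 2; c[1] = 1×1 + 1×2 = 3; c[2] = 1×1 = 1. Result coefficients: [2, 3, 1] → 2 + 3s + s^2

2 + 3s + s^2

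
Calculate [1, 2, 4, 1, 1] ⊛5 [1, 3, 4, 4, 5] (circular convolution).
Use y[k] = Σ_j f[j]·g[(k-j) mod 5]. y[0] = 1×1 + 2×5 + 4×4 + 1×4 + 1×3 = 34; y[1] = 1×3 + 2×1 + 4×5 + 1×4 + 1×4 = 33; y[2] = 1×4 + 2×3 + 4×1 + 1×5 + 1×4 = 23; y[3] = 1×4 + 2×4 + 4×3 + 1×1 + 1×5 = 30; y[4] = 1×5 + 2×4 + 4×4 + 1×3 + 1×1 = 33. Result: [34, 33, 23, 30, 33]

[34, 33, 23, 30, 33]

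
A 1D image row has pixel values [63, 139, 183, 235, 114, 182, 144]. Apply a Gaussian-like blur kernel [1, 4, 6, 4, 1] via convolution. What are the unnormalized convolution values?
Convolve image row [63, 139, 183, 235, 114, 182, 144] with kernel [1, 4, 6, 4, 1]: y[0] = 63×1 = 63; y[1] = 63×4 + 139×1 = 391; y[2] = 63×6 + 139×4 + 183×1 = 1117; y[3] = 63×4 + 139×6 + 183×4 + 235×1 = 2053; y[4] = 63×1 + 139×4 + 183×6 + 235×4 + 114×1 = 2771; y[5] = 139×1 + 183×4 + 235×6 + 114×4 + 182×1 = 2919; y[6] = 183×1 + 235×4 + 114×6 + 182×4 + 144×1 = 2679; y[7] = 235×1 + 114×4 + 182×6 + 144×4 = 2359; y[8] = 114×1 + 182×4 + 144×6 = 1706; y[9] = 182×1 + 144×4 = 758; y[10] = 144×1 = 144 → [63, 391, 1117, 2053, 2771, 2919, 2679, 2359, 1706, 758, 144]. Normalization factor = sum(kernel) = 16.

[63, 391, 1117, 2053, 2771, 2919, 2679, 2359, 1706, 758, 144]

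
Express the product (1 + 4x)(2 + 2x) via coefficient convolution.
Ascending coefficients: a = [1, 4], b = [2, 2]. c[0] = 1×2 = 2; c[1] = 1×2 + 4×2 = 10; c[2] = 4×2 = 8. Result coefficients: [2, 10, 8] → 2 + 10x + 8x^2

2 + 10x + 8x^2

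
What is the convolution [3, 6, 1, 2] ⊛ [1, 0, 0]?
y[0] = 3×1 = 3; y[1] = 3×0 + 6×1 = 6; y[2] = 3×0 + 6×0 + 1×1 = 1; y[3] = 6×0 + 1×0 + 2×1 = 2; y[4] = 1×0 + 2×0 = 0; y[5] = 2×0 = 0

[3, 6, 1, 2, 0, 0]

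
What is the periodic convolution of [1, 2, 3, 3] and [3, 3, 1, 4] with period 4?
Use y[k] = Σ_j x[j]·h[(k-j) mod 4]. y[0] = 1×3 + 2×4 + 3×1 + 3×3 = 23; y[1] = 1×3 + 2×3 + 3×4 + 3×1 = 24; y[2] = 1×1 + 2×3 + 3×3 + 3×4 = 28; y[3] = 1×4 + 2×1 + 3×3 + 3×3 = 24. Result: [23, 24, 28, 24]

[23, 24, 28, 24]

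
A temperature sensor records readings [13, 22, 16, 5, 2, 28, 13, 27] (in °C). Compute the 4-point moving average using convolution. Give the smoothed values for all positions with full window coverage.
4-point moving average kernel = [1, 1, 1, 1]. Apply in 'valid' mode (full window coverage): avg[0] = (13 + 22 + 16 + 5) / 4 = 14.0; avg[1] = (22 + 16 + 5 + 2) / 4 = 11.25; avg[2] = (16 + 5 + 2 + 28) / 4 = 12.75; avg[3] = (5 + 2 + 28 + 13) / 4 = 12.0; avg[4] = (2 + 28 + 13 + 27) / 4 = 17.5. Smoothed values: [14.0, 11.25, 12.75, 12.0, 17.5]

[14.0, 11.25, 12.75, 12.0, 17.5]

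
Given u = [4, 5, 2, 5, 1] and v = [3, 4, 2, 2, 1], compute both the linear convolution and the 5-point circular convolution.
Linear: y_lin[0] = 4×3 = 12; y_lin[1] = 4×4 + 5×3 = 31; y_lin[2] = 4×2 + 5×4 + 2×3 = 34; y_lin[3] = 4×2 + 5×2 + 2×4 + 5×3 = 41; y_lin[4] = 4×1 + 5×2 + 2×2 + 5×4 + 1×3 = 41; y_lin[5] = 5×1 + 2×2 + 5×2 + 1×4 = 23; y_lin[6] = 2×1 + 5×2 + 1×2 = 14; y_lin[7] = 5×1 + 1×2 = 7; y_lin[8] = 1×1 = 1 → [12, 31, 34, 41, 41, 23, 14, 7, 1]. Circular (length 5): y[0] = 4×3 + 5×1 + 2×2 + 5×2 + 1×4 = 35; y[1] = 4×4 + 5×3 + 2×1 + 5×2 + 1×2 = 45; y[2] = 4×2 + 5×4 + 2×3 + 5×1 + 1×2 = 41; y[3] = 4×2 + 5×2 + 2×4 + 5×3 + 1×1 = 42; y[4] = 4×1 + 5×2 + 2×2 + 5×4 + 1×3 = 41 → [35, 45, 41, 42, 41]

Linear: [12, 31, 34, 41, 41, 23, 14, 7, 1], Circular: [35, 45, 41, 42, 41]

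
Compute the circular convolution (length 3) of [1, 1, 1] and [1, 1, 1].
Use y[k] = Σ_j u[j]·v[(k-j) mod 3]. y[0] = 1×1 + 1×1 + 1×1 = 3; y[1] = 1×1 + 1×1 + 1×1 = 3; y[2] = 1×1 + 1×1 + 1×1 = 3. Result: [3, 3, 3]

[3, 3, 3]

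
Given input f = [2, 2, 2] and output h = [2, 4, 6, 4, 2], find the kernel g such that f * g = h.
Output length 5 = len(f) + len(g) - 1 ⇒ len(g) = 3. Solve g forward using g[k] = (h[k] - Σ_{i≥1} f[i]·g[k-i]) / f[0]: g[0] = h[0] / f[0] = 2 / 2 = 1; g[1] = (h[1] - 2×1) / f[0] = (4 - 2×1) / 2 = 1; g[2] = (h[2] - 2×1 - 2×1) / f[0] = (6 - 2×1 - 2×1) / 2 = 1. So g = [1, 1, 1]. Forward-check [2, 2, 2] * [1, 1, 1]: h[0] = 2×1 = 2; h[1] = 2×1 + 2×1 = 4; h[2] = 2×1 + 2×1 + 2×1 = 6; h[3] = 2×1 + 2×1 = 4; h[4] = 2×1 = 2 → [2, 4, 6, 4, 2] ✓

[1, 1, 1]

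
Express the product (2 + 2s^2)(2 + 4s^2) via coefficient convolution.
Ascending coefficients: a = [2, 0, 2], b = [2, 0, 4]. c[0] = 2×2 = 4; c[1] = 2×0 + 0×2 = 0; c[2] = 2×4 + 0×0 + 2×2 = 12; c[3] = 0×4 + 2×0 = 0; c[4] = 2×4 = 8. Result coefficients: [4, 0, 12, 0, 8] → 4 + 12s^2 + 8s^4

4 + 12s^2 + 8s^4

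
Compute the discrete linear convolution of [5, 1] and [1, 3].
y[0] = 5×1 = 5; y[1] = 5×3 + 1×1 = 16; y[2] = 1×3 = 3

[5, 16, 3]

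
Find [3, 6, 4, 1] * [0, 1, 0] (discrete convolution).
y[0] = 3×0 = 0; y[1] = 3×1 + 6×0 = 3; y[2] = 3×0 + 6×1 + 4×0 = 6; y[3] = 6×0 + 4×1 + 1×0 = 4; y[4] = 4×0 + 1×1 = 1; y[5] = 1×0 = 0

[0, 3, 6, 4, 1, 0]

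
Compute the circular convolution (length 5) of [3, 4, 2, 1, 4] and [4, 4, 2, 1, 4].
Use y[k] = Σ_j a[j]·b[(k-j) mod 5]. y[0] = 3×4 + 4×4 + 2×1 + 1×2 + 4×4 = 48; y[1] = 3×4 + 4×4 + 2×4 + 1×1 + 4×2 = 45; y[2] = 3×2 + 4×4 + 2×4 + 1×4 + 4×1 = 38; y[3] = 3×1 + 4×2 + 2×4 + 1×4 + 4×4 = 39; y[4] = 3×4 + 4×1 + 2×2 + 1×4 + 4×4 = 40. Result: [48, 45, 38, 39, 40]

[48, 45, 38, 39, 40]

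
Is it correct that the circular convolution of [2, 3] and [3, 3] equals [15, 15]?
Recompute circular convolution of [2, 3] and [3, 3]: y[0] = 2×3 + 3×3 = 15; y[1] = 2×3 + 3×3 = 15 → [15, 15]. Given [15, 15] matches, so answer: Yes

Yes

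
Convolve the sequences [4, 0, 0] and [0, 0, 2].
y[0] = 4×0 = 0; y[1] = 4×0 + 0×0 = 0; y[2] = 4×2 + 0×0 + 0×0 = 8; y[3] = 0×2 + 0×0 = 0; y[4] = 0×2 = 0

[0, 0, 8, 0, 0]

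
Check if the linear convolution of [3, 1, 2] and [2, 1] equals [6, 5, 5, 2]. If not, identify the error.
Recompute linear convolution of [3, 1, 2] and [2, 1]: y[0] = 3×2 = 6; y[1] = 3×1 + 1×2 = 5; y[2] = 1×1 + 2×2 = 5; y[3] = 2×1 = 2 → [6, 5, 5, 2]. Given [6, 5, 5, 2] matches, so answer: Yes

Yes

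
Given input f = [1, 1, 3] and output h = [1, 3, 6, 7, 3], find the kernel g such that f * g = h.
Output length 5 = len(f) + len(g) - 1 ⇒ len(g) = 3. Solve g forward using g[k] = (h[k] - Σ_{i≥1} f[i]·g[k-i]) / f[0]: g[0] = h[0] / f[0] = 1 / 1 = 1; g[1] = (h[1] - 1×1) / f[0] = (3 - 1×1) / 1 = 2; g[2] = (h[2] - 1×2 - 3×1) / f[0] = (6 - 1×2 - 3×1) / 1 = 1. So g = [1, 2, 1]. Forward-check [1, 1, 3] * [1, 2, 1]: h[0] = 1×1 = 1; h[1] = 1×2 + 1×1 = 3; h[2] = 1×1 + 1×2 + 3×1 = 6; h[3] = 1×1 + 3×2 = 7; h[4] = 3×1 = 3 → [1, 3, 6, 7, 3] ✓

[1, 2, 1]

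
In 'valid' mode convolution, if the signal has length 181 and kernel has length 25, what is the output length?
'Valid' mode counts only positions where the kernel fully overlaps the signal: m - n + 1 = 181 - 25 + 1 = 157

157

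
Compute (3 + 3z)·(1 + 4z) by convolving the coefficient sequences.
Ascending coefficients: a = [3, 3], b = [1, 4]. c[0] = 3×1 = 3; c[1] = 3×4 + 3×1 = 15; c[2] = 3×4 = 12. Result coefficients: [3, 15, 12] → 3 + 15z + 12z^2

3 + 15z + 12z^2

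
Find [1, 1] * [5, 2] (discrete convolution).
y[0] = 1×5 = 5; y[1] = 1×2 + 1×5 = 7; y[2] = 1×2 = 2

[5, 7, 2]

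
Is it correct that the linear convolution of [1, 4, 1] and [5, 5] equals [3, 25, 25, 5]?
Recompute linear convolution of [1, 4, 1] and [5, 5]: y[0] = 1×5 = 5; y[1] = 1×5 + 4×5 = 25; y[2] = 4×5 + 1×5 = 25; y[3] = 1×5 = 5 → [5, 25, 25, 5]. Compare to given [3, 25, 25, 5]: they differ at index 0: given 3, correct 5, so answer: No

No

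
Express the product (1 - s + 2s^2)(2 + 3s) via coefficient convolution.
Ascending coefficients: a = [1, -1, 2], b = [2, 3]. c[0] = 1×2 = 2; c[1] = 1×3 + -1×2 = 1; c[2] = -1×3 + 2×2 = 1; c[3] = 2×3 = 6. Result coefficients: [2, 1, 1, 6] → 2 + s + s^2 + 6s^3

2 + s + s^2 + 6s^3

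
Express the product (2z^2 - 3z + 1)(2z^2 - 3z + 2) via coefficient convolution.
Ascending coefficients: a = [1, -3, 2], b = [2, -3, 2]. c[0] = 1×2 = 2; c[1] = 1×-3 + -3×2 = -9; c[2] = 1×2 + -3×-3 + 2×2 = 15; c[3] = -3×2 + 2×-3 = -12; c[4] = 2×2 = 4. Result coefficients: [2, -9, 15, -12, 4] → 4z^4 - 12z^3 + 15z^2 - 9z + 2

4z^4 - 12z^3 + 15z^2 - 9z + 2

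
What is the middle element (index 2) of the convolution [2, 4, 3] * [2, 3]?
Use y[k] = Σ_i a[i]·b[k-i] at k=2. y[2] = 4×3 + 3×2 = 18

18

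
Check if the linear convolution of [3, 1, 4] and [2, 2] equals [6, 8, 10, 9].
Recompute linear convolution of [3, 1, 4] and [2, 2]: y[0] = 3×2 = 6; y[1] = 3×2 + 1×2 = 8; y[2] = 1×2 + 4×2 = 10; y[3] = 4×2 = 8 → [6, 8, 10, 8]. Compare to given [6, 8, 10, 9]: they differ at index 3: given 9, correct 8, so answer: No

No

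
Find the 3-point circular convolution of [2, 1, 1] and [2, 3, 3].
Use y[k] = Σ_j f[j]·g[(k-j) mod 3]. y[0] = 2×2 + 1×3 + 1×3 = 10; y[1] = 2×3 + 1×2 + 1×3 = 11; y[2] = 2×3 + 1×3 + 1×2 = 11. Result: [10, 11, 11]

[10, 11, 11]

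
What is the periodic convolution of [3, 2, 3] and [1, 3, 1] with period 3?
Use y[k] = Σ_j x[j]·h[(k-j) mod 3]. y[0] = 3×1 + 2×1 + 3×3 = 14; y[1] = 3×3 + 2×1 + 3×1 = 14; y[2] = 3×1 + 2×3 + 3×1 = 12. Result: [14, 14, 12]

[14, 14, 12]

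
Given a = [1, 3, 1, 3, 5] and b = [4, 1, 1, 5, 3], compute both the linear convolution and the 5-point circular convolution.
Linear: y_lin[0] = 1×4 = 4; y_lin[1] = 1×1 + 3×4 = 13; y_lin[2] = 1×1 + 3×1 + 1×4 = 8; y_lin[3] = 1×5 + 3×1 + 1×1 + 3×4 = 21; y_lin[4] = 1×3 + 3×5 + 1×1 + 3×1 + 5×4 = 42; y_lin[5] = 3×3 + 1×5 + 3×1 + 5×1 = 22; y_lin[6] = 1×3 + 3×5 + 5×1 = 23; y_lin[7] = 3×3 + 5×5 = 34; y_lin[8] = 5×3 = 15 → [4, 13, 8, 21, 42, 22, 23, 34, 15]. Circular (length 5): y[0] = 1×4 + 3×3 + 1×5 + 3×1 + 5×1 = 26; y[1] = 1×1 + 3×4 + 1×3 + 3×5 + 5×1 = 36; y[2] = 1×1 + 3×1 + 1×4 + 3×3 + 5×5 = 42; y[3] = 1×5 + 3×1 + 1×1 + 3×4 + 5×3 = 36; y[4] = 1×3 + 3×5 + 1×1 + 3×1 + 5×4 = 42 → [26, 36, 42, 36, 42]

Linear: [4, 13, 8, 21, 42, 22, 23, 34, 15], Circular: [26, 36, 42, 36, 42]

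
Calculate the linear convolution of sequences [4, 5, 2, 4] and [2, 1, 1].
y[0] = 4×2 = 8; y[1] = 4×1 + 5×2 = 14; y[2] = 4×1 + 5×1 + 2×2 = 13; y[3] = 5×1 + 2×1 + 4×2 = 15; y[4] = 2×1 + 4×1 = 6; y[5] = 4×1 = 4

[8, 14, 13, 15, 6, 4]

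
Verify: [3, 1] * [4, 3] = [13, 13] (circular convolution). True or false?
Recompute circular convolution of [3, 1] and [4, 3]: y[0] = 3×4 + 1×3 = 15; y[1] = 3×3 + 1×4 = 13 → [15, 13]. Compare to given [13, 13]: they differ at index 0: given 13, correct 15, so answer: No

No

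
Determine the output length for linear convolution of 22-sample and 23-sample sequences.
Linear/full convolution length: m + n - 1 = 22 + 23 - 1 = 44

44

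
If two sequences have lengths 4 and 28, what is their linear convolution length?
Linear/full convolution length: m + n - 1 = 4 + 28 - 1 = 31

31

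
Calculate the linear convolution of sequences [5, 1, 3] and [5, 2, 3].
y[0] = 5×5 = 25; y[1] = 5×2 + 1×5 = 15; y[2] = 5×3 + 1×2 + 3×5 = 32; y[3] = 1×3 + 3×2 = 9; y[4] = 3×3 = 9

[25, 15, 32, 9, 9]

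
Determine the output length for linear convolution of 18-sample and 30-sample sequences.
Linear/full convolution length: m + n - 1 = 18 + 30 - 1 = 47

47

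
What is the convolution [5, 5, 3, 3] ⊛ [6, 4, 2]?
y[0] = 5×6 = 30; y[1] = 5×4 + 5×6 = 50; y[2] = 5×2 + 5×4 + 3×6 = 48; y[3] = 5×2 + 3×4 + 3×6 = 40; y[4] = 3×2 + 3×4 = 18; y[5] = 3×2 = 6

[30, 50, 48, 40, 18, 6]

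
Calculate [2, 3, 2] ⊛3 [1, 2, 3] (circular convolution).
Use y[k] = Σ_j u[j]·v[(k-j) mod 3]. y[0] = 2×1 + 3×3 + 2×2 = 15; y[1] = 2×2 + 3×1 + 2×3 = 13; y[2] = 2×3 + 3×2 + 2×1 = 14. Result: [15, 13, 14]

[15, 13, 14]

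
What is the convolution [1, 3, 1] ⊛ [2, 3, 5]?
y[0] = 1×2 = 2; y[1] = 1×3 + 3×2 = 9; y[2] = 1×5 + 3×3 + 1×2 = 16; y[3] = 3×5 + 1×3 = 18; y[4] = 1×5 = 5

[2, 9, 16, 18, 5]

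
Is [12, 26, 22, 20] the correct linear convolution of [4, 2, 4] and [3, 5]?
Recompute linear convolution of [4, 2, 4] and [3, 5]: y[0] = 4×3 = 12; y[1] = 4×5 + 2×3 = 26; y[2] = 2×5 + 4×3 = 22; y[3] = 4×5 = 20 → [12, 26, 22, 20]. Given [12, 26, 22, 20] matches, so answer: Yes

Yes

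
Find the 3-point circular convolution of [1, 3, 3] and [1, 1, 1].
Use y[k] = Σ_j u[j]·v[(k-j) mod 3]. y[0] = 1×1 + 3×1 + 3×1 = 7; y[1] = 1×1 + 3×1 + 3×1 = 7; y[2] = 1×1 + 3×1 + 3×1 = 7. Result: [7, 7, 7]

[7, 7, 7]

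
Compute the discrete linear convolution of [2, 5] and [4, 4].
y[0] = 2×4 = 8; y[1] = 2×4 + 5×4 = 28; y[2] = 5×4 = 20

[8, 28, 20]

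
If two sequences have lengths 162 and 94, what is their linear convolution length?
Linear/full convolution length: m + n - 1 = 162 + 94 - 1 = 255

255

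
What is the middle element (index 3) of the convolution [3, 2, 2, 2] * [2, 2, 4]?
Use y[k] = Σ_i a[i]·b[k-i] at k=3. y[3] = 2×4 + 2×2 + 2×2 = 16

16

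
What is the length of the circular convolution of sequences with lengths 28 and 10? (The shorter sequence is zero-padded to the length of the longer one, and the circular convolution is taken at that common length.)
Circular convolution (zero-padding the shorter input) has length max(m, n) = max(28, 10) = 28

28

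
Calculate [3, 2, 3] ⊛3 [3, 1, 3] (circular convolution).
Use y[k] = Σ_j x[j]·h[(k-j) mod 3]. y[0] = 3×3 + 2×3 + 3×1 = 18; y[1] = 3×1 + 2×3 + 3×3 = 18; y[2] = 3×3 + 2×1 + 3×3 = 20. Result: [18, 18, 20]

[18, 18, 20]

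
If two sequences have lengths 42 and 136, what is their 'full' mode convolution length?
Linear/full convolution length: m + n - 1 = 42 + 136 - 1 = 177

177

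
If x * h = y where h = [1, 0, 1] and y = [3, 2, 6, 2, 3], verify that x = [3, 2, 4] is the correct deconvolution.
Forward-compute [3, 2, 4] * [1, 0, 1]: y[0] = 3×1 = 3; y[1] = 3×0 + 2×1 = 2; y[2] = 3×1 + 2×0 + 4×1 = 7; y[3] = 2×1 + 4×0 = 2; y[4] = 4×1 = 4 → [3, 2, 7, 2, 4]. Does not match given y = [3, 2, 6, 2, 3].

Not verified. [3, 2, 4] * [1, 0, 1] = [3, 2, 7, 2, 4], which differs from [3, 2, 6, 2, 3] at index 2.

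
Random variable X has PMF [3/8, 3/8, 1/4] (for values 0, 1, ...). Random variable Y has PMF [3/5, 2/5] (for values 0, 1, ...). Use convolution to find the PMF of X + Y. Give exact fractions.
P(X+Y=k) = Σ_i P(X=i)·P(Y=k-i) — a convolution of [3/8, 3/8, 1/4] and [3/5, 2/5]. P(X+Y=0) = (3/8)×(3/5) = 9/40; P(X+Y=1) = (3/8)×(2/5) + (3/8)×(3/5) = 3/20 + 9/40 = 3/8; P(X+Y=2) = (3/8)×(2/5) + (1/4)×(3/5) = 3/20 + 3/20 = 3/10; P(X+Y=3) = (1/4)×(2/5) = 1/10. PMF: [9/40, 3/8, 3/10, 1/10] (sums to 1 ✓)

[9/40, 3/8, 3/10, 1/10]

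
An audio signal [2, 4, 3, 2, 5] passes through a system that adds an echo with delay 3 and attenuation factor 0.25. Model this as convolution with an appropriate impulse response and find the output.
Direct-path + delayed-attenuated-path model → impulse response h = [1, 0, 0, 0.25] (1 at lag 0, 0.25 at lag 3). Output y[n] = x[n] + 0.25·x[n - 3] (with x[n] = 0 outside 0..4): y[0] = 2 + 0.25×0 = 2; y[1] = 4 + 0.25×0 = 4; y[2] = 3 + 0.25×0 = 3; y[3] = 2 + 0.25×2 = 2.5; y[4] = 5 + 0.25×4 = 6.0; y[5] = 0 + 0.25×3 = 0.75; y[6] = 0 + 0.25×2 = 0.5; y[7] = 0 + 0.25×5 = 1.25. So y = [2, 4, 3, 2.5, 6.0, 0.75, 0.5, 1.25]

[2, 4, 3, 2.5, 6.0, 0.75, 0.5, 1.25]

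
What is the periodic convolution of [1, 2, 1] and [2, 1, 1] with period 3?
Use y[k] = Σ_j x[j]·h[(k-j) mod 3]. y[0] = 1×2 + 2×1 + 1×1 = 5; y[1] = 1×1 + 2×2 + 1×1 = 6; y[2] = 1×1 + 2×1 + 1×2 = 5. Result: [5, 6, 5]

[5, 6, 5]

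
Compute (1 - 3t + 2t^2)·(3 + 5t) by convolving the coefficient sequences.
Ascending coefficients: a = [1, -3, 2], b = [3, 5]. c[0] = 1×3 = 3; c[1] = 1×5 + -3×3 = -4; c[2] = -3×5 + 2×3 = -9; c[3] = 2×5 = 10. Result coefficients: [3, -4, -9, 10] → 3 - 4t - 9t^2 + 10t^3

3 - 4t - 9t^2 + 10t^3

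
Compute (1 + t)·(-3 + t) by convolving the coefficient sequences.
Ascending coefficients: a = [1, 1], b = [-3, 1]. c[0] = 1×-3 = -3; c[1] = 1×1 + 1×-3 = -2; c[2] = 1×1 = 1. Result coefficients: [-3, -2, 1] → -3 - 2t + t^2

-3 - 2t + t^2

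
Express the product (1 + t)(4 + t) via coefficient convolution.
Ascending coefficients: a = [1, 1], b = [4, 1]. c[0] = 1×4 = 4; c[1] = 1×1 + 1×4 = 5; c[2] = 1×1 = 1. Result coefficients: [4, 5, 1] → 4 + 5t + t^2

4 + 5t + t^2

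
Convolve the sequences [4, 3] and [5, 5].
y[0] = 4×5 = 20; y[1] = 4×5 + 3×5 = 35; y[2] = 3×5 = 15

[20, 35, 15]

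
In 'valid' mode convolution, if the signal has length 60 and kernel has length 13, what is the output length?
'Valid' mode counts only positions where the kernel fully overlaps the signal: m - n + 1 = 60 - 13 + 1 = 48

48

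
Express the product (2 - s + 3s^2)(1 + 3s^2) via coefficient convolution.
Ascending coefficients: a = [2, -1, 3], b = [1, 0, 3]. c[0] = 2×1 = 2; c[1] = 2×0 + -1×1 = -1; c[2] = 2×3 + -1×0 + 3×1 = 9; c[3] = -1×3 + 3×0 = -3; c[4] = 3×3 = 9. Result coefficients: [2, -1, 9, -3, 9] → 2 - s + 9s^2 - 3s^3 + 9s^4

2 - s + 9s^2 - 3s^3 + 9s^4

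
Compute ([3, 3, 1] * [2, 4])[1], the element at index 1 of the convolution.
Use y[k] = Σ_i a[i]·b[k-i] at k=1. y[1] = 3×4 + 3×2 = 18

18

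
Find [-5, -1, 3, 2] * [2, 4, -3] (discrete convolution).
y[0] = -5×2 = -10; y[1] = -5×4 + -1×2 = -22; y[2] = -5×-3 + -1×4 + 3×2 = 17; y[3] = -1×-3 + 3×4 + 2×2 = 19; y[4] = 3×-3 + 2×4 = -1; y[5] = 2×-3 = -6

[-10, -22, 17, 19, -1, -6]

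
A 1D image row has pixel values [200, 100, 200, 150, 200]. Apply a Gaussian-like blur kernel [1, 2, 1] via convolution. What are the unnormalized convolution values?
Convolve image row [200, 100, 200, 150, 200] with kernel [1, 2, 1]: y[0] = 200×1 = 200; y[1] = 200×2 + 100×1 = 500; y[2] = 200×1 + 100×2 + 200×1 = 600; y[3] = 100×1 + 200×2 + 150×1 = 650; y[4] = 200×1 + 150×2 + 200×1 = 700; y[5] = 150×1 + 200×2 = 550; y[6] = 200×1 = 200 → [200, 500, 600, 650, 700, 550, 200]. Normalization factor = sum(kernel) = 4.

[200, 500, 600, 650, 700, 550, 200]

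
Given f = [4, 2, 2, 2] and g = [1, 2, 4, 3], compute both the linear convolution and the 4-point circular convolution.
Linear: y_lin[0] = 4×1 = 4; y_lin[1] = 4×2 + 2×1 = 10; y_lin[2] = 4×4 + 2×2 + 2×1 = 22; y_lin[3] = 4×3 + 2×4 + 2×2 + 2×1 = 26; y_lin[4] = 2×3 + 2×4 + 2×2 = 18; y_lin[5] = 2×3 + 2×4 = 14; y_lin[6] = 2×3 = 6 → [4, 10, 22, 26, 18, 14, 6]. Circular (length 4): y[0] = 4×1 + 2×3 + 2×4 + 2×2 = 22; y[1] = 4×2 + 2×1 + 2×3 + 2×4 = 24; y[2] = 4×4 + 2×2 + 2×1 + 2×3 = 28; y[3] = 4×3 + 2×4 + 2×2 + 2×1 = 26 → [22, 24, 28, 26]

Linear: [4, 10, 22, 26, 18, 14, 6], Circular: [22, 24, 28, 26]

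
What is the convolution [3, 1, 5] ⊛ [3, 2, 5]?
y[0] = 3×3 = 9; y[1] = 3×2 + 1×3 = 9; y[2] = 3×5 + 1×2 + 5×3 = 32; y[3] = 1×5 + 5×2 = 15; y[4] = 5×5 = 25

[9, 9, 32, 15, 25]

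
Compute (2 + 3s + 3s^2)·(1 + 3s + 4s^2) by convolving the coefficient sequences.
Ascending coefficients: a = [2, 3, 3], b = [1, 3, 4]. c[0] = 2×1 = 2; c[1] = 2×3 + 3×1 = 9; c[2] = 2×4 + 3×3 + 3×1 = 20; c[3] = 3×4 + 3×3 = 21; c[4] = 3×4 = 12. Result coefficients: [2, 9, 20, 21, 12] → 2 + 9s + 20s^2 + 21s^3 + 12s^4

2 + 9s + 20s^2 + 21s^3 + 12s^4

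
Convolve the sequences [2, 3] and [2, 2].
y[0] = 2×2 = 4; y[1] = 2×2 + 3×2 = 10; y[2] = 3×2 = 6

[4, 10, 6]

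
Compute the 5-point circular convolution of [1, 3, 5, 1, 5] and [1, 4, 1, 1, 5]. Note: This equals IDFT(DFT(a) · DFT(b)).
Either evaluate y[k] = Σ_j a[j]·b[(k-j) mod 5] directly, or use IDFT(DFT(a) · DFT(b)). y[0] = 1×1 + 3×5 + 5×1 + 1×1 + 5×4 = 42; y[1] = 1×4 + 3×1 + 5×5 + 1×1 + 5×1 = 38; y[2] = 1×1 + 3×4 + 5×1 + 1×5 + 5×1 = 28; y[3] = 1×1 + 3×1 + 5×4 + 1×1 + 5×5 = 50; y[4] = 1×5 + 3×1 + 5×1 + 1×4 + 5×1 = 22. Result: [42, 38, 28, 50, 22]

[42, 38, 28, 50, 22]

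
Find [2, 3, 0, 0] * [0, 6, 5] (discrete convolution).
y[0] = 2×0 = 0; y[1] = 2×6 + 3×0 = 12; y[2] = 2×5 + 3×6 + 0×0 = 28; y[3] = 3×5 + 0×6 + 0×0 = 15; y[4] = 0×5 + 0×6 = 0; y[5] = 0×5 = 0

[0, 12, 28, 15, 0, 0]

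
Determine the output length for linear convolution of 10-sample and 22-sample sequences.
Linear/full convolution length: m + n - 1 = 10 + 22 - 1 = 31

31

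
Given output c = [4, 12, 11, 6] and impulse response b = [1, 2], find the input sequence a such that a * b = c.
Deconvolve c=[4, 12, 11, 6] by b=[1, 2]. Since b[0]=1, solve forward: a[0] = c[0] / 1 = 4; a[1] = (c[1] - 4×2) / 1 = 4; a[2] = (c[2] - 4×2) / 1 = 3. So a = [4, 4, 3]. Check by forward convolution: c[0] = 4×1 = 4; c[1] = 4×2 + 4×1 = 12; c[2] = 4×2 + 3×1 = 11; c[3] = 3×2 = 6

[4, 4, 3]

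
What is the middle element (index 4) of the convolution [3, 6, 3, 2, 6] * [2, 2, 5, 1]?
Use y[k] = Σ_i a[i]·b[k-i] at k=4. y[4] = 6×1 + 3×5 + 2×2 + 6×2 = 37

37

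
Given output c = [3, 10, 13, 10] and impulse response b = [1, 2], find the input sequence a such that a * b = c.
Deconvolve c=[3, 10, 13, 10] by b=[1, 2]. Since b[0]=1, solve forward: a[0] = c[0] / 1 = 3; a[1] = (c[1] - 3×2) / 1 = 4; a[2] = (c[2] - 4×2) / 1 = 5. So a = [3, 4, 5]. Check by forward convolution: c[0] = 3×1 = 3; c[1] = 3×2 + 4×1 = 10; c[2] = 4×2 + 5×1 = 13; c[3] = 5×2 = 10

[3, 4, 5]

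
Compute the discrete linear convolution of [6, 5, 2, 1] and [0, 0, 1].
y[0] = 6×0 = 0; y[1] = 6×0 + 5×0 = 0; y[2] = 6×1 + 5×0 + 2×0 = 6; y[3] = 5×1 + 2×0 + 1×0 = 5; y[4] = 2×1 + 1×0 = 2; y[5] = 1×1 = 1

[0, 0, 6, 5, 2, 1]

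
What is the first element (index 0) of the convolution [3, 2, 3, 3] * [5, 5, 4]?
Use y[k] = Σ_i a[i]·b[k-i] at k=0. y[0] = 3×5 = 15

15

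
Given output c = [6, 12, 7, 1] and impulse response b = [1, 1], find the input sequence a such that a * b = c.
Deconvolve c=[6, 12, 7, 1] by b=[1, 1]. Since b[0]=1, solve forward: a[0] = c[0] / 1 = 6; a[1] = (c[1] - 6×1) / 1 = 6; a[2] = (c[2] - 6×1) / 1 = 1. So a = [6, 6, 1]. Check by forward convolution: c[0] = 6×1 = 6; c[1] = 6×1 + 6×1 = 12; c[2] = 6×1 + 1×1 = 7; c[3] = 1×1 = 1

[6, 6, 1]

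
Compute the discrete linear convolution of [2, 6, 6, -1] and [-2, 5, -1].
y[0] = 2×-2 = -4; y[1] = 2×5 + 6×-2 = -2; y[2] = 2×-1 + 6×5 + 6×-2 = 16; y[3] = 6×-1 + 6×5 + -1×-2 = 26; y[4] = 6×-1 + -1×5 = -11; y[5] = -1×-1 = 1

[-4, -2, 16, 26, -11, 1]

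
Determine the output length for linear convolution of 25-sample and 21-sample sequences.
Linear/full convolution length: m + n - 1 = 25 + 21 - 1 = 45

45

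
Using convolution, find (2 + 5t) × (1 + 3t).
Ascending coefficients: a = [2, 5], b = [1, 3]. c[0] = 2×1 = 2; c[1] = 2×3 + 5×1 = 11; c[2] = 5×3 = 15. Result coefficients: [2, 11, 15] → 2 + 11t + 15t^2

2 + 11t + 15t^2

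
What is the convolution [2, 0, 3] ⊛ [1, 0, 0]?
y[0] = 2×1 = 2; y[1] = 2×0 + 0×1 = 0; y[2] = 2×0 + 0×0 + 3×1 = 3; y[3] = 0×0 + 3×0 = 0; y[4] = 3×0 = 0

[2, 0, 3, 0, 0]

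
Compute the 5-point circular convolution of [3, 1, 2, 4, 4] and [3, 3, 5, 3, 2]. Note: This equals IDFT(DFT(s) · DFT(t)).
Either evaluate y[k] = Σ_j s[j]·t[(k-j) mod 5] directly, or use IDFT(DFT(s) · DFT(t)). y[0] = 3×3 + 1×2 + 2×3 + 4×5 + 4×3 = 49; y[1] = 3×3 + 1×3 + 2×2 + 4×3 + 4×5 = 48; y[2] = 3×5 + 1×3 + 2×3 + 4×2 + 4×3 = 44; y[3] = 3×3 + 1×5 + 2×3 + 4×3 + 4×2 = 40; y[4] = 3×2 + 1×3 + 2×5 + 4×3 + 4×3 = 43. Result: [49, 48, 44, 40, 43]

[49, 48, 44, 40, 43]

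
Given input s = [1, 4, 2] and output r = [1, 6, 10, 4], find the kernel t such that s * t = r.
Output length 4 = len(s) + len(t) - 1 ⇒ len(t) = 2. Solve t forward using t[k] = (r[k] - Σ_{i≥1} s[i]·t[k-i]) / s[0]: t[0] = r[0] / s[0] = 1 / 1 = 1; t[1] = (r[1] - 4×1) / s[0] = (6 - 4×1) / 1 = 2. So t = [1, 2]. Forward-check [1, 4, 2] * [1, 2]: r[0] = 1×1 = 1; r[1] = 1×2 + 4×1 = 6; r[2] = 4×2 + 2×1 = 10; r[3] = 2×2 = 4 → [1, 6, 10, 4] ✓

[1, 2]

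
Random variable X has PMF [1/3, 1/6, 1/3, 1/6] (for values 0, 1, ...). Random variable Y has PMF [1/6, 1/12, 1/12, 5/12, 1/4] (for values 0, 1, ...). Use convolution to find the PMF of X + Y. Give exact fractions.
P(X+Y=k) = Σ_i P(X=i)·P(Y=k-i) — a convolution of [1/3, 1/6, 1/3, 1/6] and [1/6, 1/12, 1/12, 5/12, 1/4]. P(X+Y=0) = (1/3)×(1/6) = 1/18; P(X+Y=1) = (1/3)×(1/12) + (1/6)×(1/6) = 1/36 + 1/36 = 1/18; P(X+Y=2) = (1/3)×(1/12) + (1/6)×(1/12) + (1/3)×(1/6) = 1/36 + 1/72 + 1/18 = 7/72; P(X+Y=3) = (1/3)×(5/12) + (1/6)×(1/12) + (1/3)×(1/12) + (1/6)×(1/6) = 5/36 + 1/72 + 1/36 + 1/36 = 5/24; P(X+Y=4) = (1/3)×(1/4) + (1/6)×(5/12) + (1/3)×(1/12) + (1/6)×(1/12) = 1/12 + 5/72 + 1/36 + 1/72 = 7/36; P(X+Y=5) = (1/6)×(1/4) + (1/3)×(5/12) + (1/6)×(1/12) = 1/24 + 5/36 + 1/72 = 7/36; P(X+Y=6) = (1/3)×(1/4) + (1/6)×(5/12) = 1/12 + 5/72 = 11/72; P(X+Y=7) = (1/6)×(1/4) = 1/24. PMF: [1/18, 1/18, 7/72, 5/24, 7/36, 7/36, 11/72, 1/24] (sums to 1 ✓)

[1/18, 1/18, 7/72, 5/24, 7/36, 7/36, 11/72, 1/24]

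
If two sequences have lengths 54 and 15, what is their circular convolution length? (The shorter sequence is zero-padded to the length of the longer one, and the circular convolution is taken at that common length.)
Circular convolution (zero-padding the shorter input) has length max(m, n) = max(54, 15) = 54

54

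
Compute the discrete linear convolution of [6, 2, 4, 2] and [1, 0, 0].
y[0] = 6×1 = 6; y[1] = 6×0 + 2×1 = 2; y[2] = 6×0 + 2×0 + 4×1 = 4; y[3] = 2×0 + 4×0 + 2×1 = 2; y[4] = 4×0 + 2×0 = 0; y[5] = 2×0 = 0

[6, 2, 4, 2, 0, 0]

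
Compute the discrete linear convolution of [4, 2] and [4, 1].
y[0] = 4×4 = 16; y[1] = 4×1 + 2×4 = 12; y[2] = 2×1 = 2

[16, 12, 2]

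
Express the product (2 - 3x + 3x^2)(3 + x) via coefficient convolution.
Ascending coefficients: a = [2, -3, 3], b = [3, 1]. c[0] = 2×3 = 6; c[1] = 2×1 + -3×3 = -7; c[2] = -3×1 + 3×3 = 6; c[3] = 3×1 = 3. Result coefficients: [6, -7, 6, 3] → 6 - 7x + 6x^2 + 3x^3

6 - 7x + 6x^2 + 3x^3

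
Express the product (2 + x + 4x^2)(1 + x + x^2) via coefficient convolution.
Ascending coefficients: a = [2, 1, 4], b = [1, 1, 1]. c[0] = 2×1 = 2; c[1] = 2×1 + 1×1 = 3; c[2] = 2×1 + 1×1 + 4×1 = 7; c[3] = 1×1 + 4×1 = 5; c[4] = 4×1 = 4. Result coefficients: [2, 3, 7, 5, 4] → 2 + 3x + 7x^2 + 5x^3 + 4x^4

2 + 3x + 7x^2 + 5x^3 + 4x^4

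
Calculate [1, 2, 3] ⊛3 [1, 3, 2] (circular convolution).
Use y[k] = Σ_j s[j]·t[(k-j) mod 3]. y[0] = 1×1 + 2×2 + 3×3 = 14; y[1] = 1×3 + 2×1 + 3×2 = 11; y[2] = 1×2 + 2×3 + 3×1 = 11. Result: [14, 11, 11]

[14, 11, 11]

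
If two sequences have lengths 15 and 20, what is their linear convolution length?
Linear/full convolution length: m + n - 1 = 15 + 20 - 1 = 34

34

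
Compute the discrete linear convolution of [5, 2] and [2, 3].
y[0] = 5×2 = 10; y[1] = 5×3 + 2×2 = 19; y[2] = 2×3 = 6

[10, 19, 6]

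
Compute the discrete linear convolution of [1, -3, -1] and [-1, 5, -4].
y[0] = 1×-1 = -1; y[1] = 1×5 + -3×-1 = 8; y[2] = 1×-4 + -3×5 + -1×-1 = -18; y[3] = -3×-4 + -1×5 = 7; y[4] = -1×-4 = 4

[-1, 8, -18, 7, 4]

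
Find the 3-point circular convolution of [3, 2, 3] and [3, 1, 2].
Use y[k] = Σ_j x[j]·h[(k-j) mod 3]. y[0] = 3×3 + 2×2 + 3×1 = 16; y[1] = 3×1 + 2×3 + 3×2 = 15; y[2] = 3×2 + 2×1 + 3×3 = 17. Result: [16, 15, 17]

[16, 15, 17]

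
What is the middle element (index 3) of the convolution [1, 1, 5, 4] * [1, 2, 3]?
Use y[k] = Σ_i a[i]·b[k-i] at k=3. y[3] = 1×3 + 5×2 + 4×1 = 17

17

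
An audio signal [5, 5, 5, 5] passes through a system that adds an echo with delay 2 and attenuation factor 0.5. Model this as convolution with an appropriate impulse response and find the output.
Direct-path + delayed-attenuated-path model → impulse response h = [1, 0, 0.5] (1 at lag 0, 0.5 at lag 2). Output y[n] = x[n] + 0.5·x[n - 2] (with x[n] = 0 outside 0..3): y[0] = 5 + 0.5×0 = 5; y[1] = 5 + 0.5×0 = 5; y[2] = 5 + 0.5×5 = 7.5; y[3] = 5 + 0.5×5 = 7.5; y[4] = 0 + 0.5×5 = 2.5; y[5] = 0 + 0.5×5 = 2.5. So y = [5, 5, 7.5, 7.5, 2.5, 2.5]

[5, 5, 7.5, 7.5, 2.5, 2.5]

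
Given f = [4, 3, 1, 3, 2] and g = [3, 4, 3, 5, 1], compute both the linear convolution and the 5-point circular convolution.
Linear: y_lin[0] = 4×3 = 12; y_lin[1] = 4×4 + 3×3 = 25; y_lin[2] = 4×3 + 3×4 + 1×3 = 27; y_lin[3] = 4×5 + 3×3 + 1×4 + 3×3 = 42; y_lin[4] = 4×1 + 3×5 + 1×3 + 3×4 + 2×3 = 40; y_lin[5] = 3×1 + 1×5 + 3×3 + 2×4 = 25; y_lin[6] = 1×1 + 3×5 + 2×3 = 22; y_lin[7] = 3×1 + 2×5 = 13; y_lin[8] = 2×1 = 2 → [12, 25, 27, 42, 40, 25, 22, 13, 2]. Circular (length 5): y[0] = 4×3 + 3×1 + 1×5 + 3×3 + 2×4 = 37; y[1] = 4×4 + 3×3 + 1×1 + 3×5 + 2×3 = 47; y[2] = 4×3 + 3×4 + 1×3 + 3×1 + 2×5 = 40; y[3] = 4×5 + 3×3 + 1×4 + 3×3 + 2×1 = 44; y[4] = 4×1 + 3×5 + 1×3 + 3×4 + 2×3 = 40 → [37, 47, 40, 44, 40]

Linear: [12, 25, 27, 42, 40, 25, 22, 13, 2], Circular: [37, 47, 40, 44, 40]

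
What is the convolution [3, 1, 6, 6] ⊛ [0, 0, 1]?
y[0] = 3×0 = 0; y[1] = 3×0 + 1×0 = 0; y[2] = 3×1 + 1×0 + 6×0 = 3; y[3] = 1×1 + 6×0 + 6×0 = 1; y[4] = 6×1 + 6×0 = 6; y[5] = 6×1 = 6

[0, 0, 3, 1, 6, 6]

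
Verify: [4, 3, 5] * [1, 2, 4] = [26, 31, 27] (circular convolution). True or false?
Recompute circular convolution of [4, 3, 5] and [1, 2, 4]: y[0] = 4×1 + 3×4 + 5×2 = 26; y[1] = 4×2 + 3×1 + 5×4 = 31; y[2] = 4×4 + 3×2 + 5×1 = 27 → [26, 31, 27]. Given [26, 31, 27] matches, so answer: Yes

Yes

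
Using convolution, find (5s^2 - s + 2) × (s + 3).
Ascending coefficients: a = [2, -1, 5], b = [3, 1]. c[0] = 2×3 = 6; c[1] = 2×1 + -1×3 = -1; c[2] = -1×1 + 5×3 = 14; c[3] = 5×1 = 5. Result coefficients: [6, -1, 14, 5] → 5s^3 + 14s^2 - s + 6

5s^3 + 14s^2 - s + 6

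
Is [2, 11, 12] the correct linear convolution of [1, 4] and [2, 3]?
Recompute linear convolution of [1, 4] and [2, 3]: y[0] = 1×2 = 2; y[1] = 1×3 + 4×2 = 11; y[2] = 4×3 = 12 → [2, 11, 12]. Given [2, 11, 12] matches, so answer: Yes

Yes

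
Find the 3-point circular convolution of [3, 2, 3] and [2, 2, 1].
Use y[k] = Σ_j s[j]·t[(k-j) mod 3]. y[0] = 3×2 + 2×1 + 3×2 = 14; y[1] = 3×2 + 2×2 + 3×1 = 13; y[2] = 3×1 + 2×2 + 3×2 = 13. Result: [14, 13, 13]

[14, 13, 13]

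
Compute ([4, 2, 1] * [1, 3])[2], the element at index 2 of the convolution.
Use y[k] = Σ_i a[i]·b[k-i] at k=2. y[2] = 2×3 + 1×1 = 7

7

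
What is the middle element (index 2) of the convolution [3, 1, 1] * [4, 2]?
Use y[k] = Σ_i a[i]·b[k-i] at k=2. y[2] = 1×2 + 1×4 = 6

6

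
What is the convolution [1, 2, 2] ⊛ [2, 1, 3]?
y[0] = 1×2 = 2; y[1] = 1×1 + 2×2 = 5; y[2] = 1×3 + 2×1 + 2×2 = 9; y[3] = 2×3 + 2×1 = 8; y[4] = 2×3 = 6

[2, 5, 9, 8, 6]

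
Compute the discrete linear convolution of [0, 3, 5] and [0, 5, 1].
y[0] = 0×0 = 0; y[1] = 0×5 + 3×0 = 0; y[2] = 0×1 + 3×5 + 5×0 = 15; y[3] = 3×1 + 5×5 = 28; y[4] = 5×1 = 5

[0, 0, 15, 28, 5]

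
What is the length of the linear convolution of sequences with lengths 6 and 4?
Linear/full convolution length: m + n - 1 = 6 + 4 - 1 = 9

9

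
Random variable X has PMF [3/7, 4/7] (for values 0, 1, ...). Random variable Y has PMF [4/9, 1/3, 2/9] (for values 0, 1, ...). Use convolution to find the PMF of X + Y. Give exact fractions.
P(X+Y=k) = Σ_i P(X=i)·P(Y=k-i) — a convolution of [3/7, 4/7] and [4/9, 1/3, 2/9]. P(X+Y=0) = (3/7)×(4/9) = 4/21; P(X+Y=1) = (3/7)×(1/3) + (4/7)×(4/9) = 1/7 + 16/63 = 25/63; P(X+Y=2) = (3/7)×(2/9) + (4/7)×(1/3) = 2/21 + 4/21 = 2/7; P(X+Y=3) = (4/7)×(2/9) = 8/63. PMF: [4/21, 25/63, 2/7, 8/63] (sums to 1 ✓)

[4/21, 25/63, 2/7, 8/63]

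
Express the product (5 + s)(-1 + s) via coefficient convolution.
Ascending coefficients: a = [5, 1], b = [-1, 1]. c[0] = 5×-1 = -5; c[1] = 5×1 + 1×-1 = 4; c[2] = 1×1 = 1. Result coefficients: [-5, 4, 1] → -5 + 4s + s^2

-5 + 4s + s^2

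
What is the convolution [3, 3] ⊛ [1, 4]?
y[0] = 3×1 = 3; y[1] = 3×4 + 3×1 = 15; y[2] = 3×4 = 12

[3, 15, 12]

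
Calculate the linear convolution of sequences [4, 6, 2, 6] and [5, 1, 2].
y[0] = 4×5 = 20; y[1] = 4×1 + 6×5 = 34; y[2] = 4×2 + 6×1 + 2×5 = 24; y[3] = 6×2 + 2×1 + 6×5 = 44; y[4] = 2×2 + 6×1 = 10; y[5] = 6×2 = 12

[20, 34, 24, 44, 10, 12]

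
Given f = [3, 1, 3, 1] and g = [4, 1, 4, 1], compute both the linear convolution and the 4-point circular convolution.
Linear: y_lin[0] = 3×4 = 12; y_lin[1] = 3×1 + 1×4 = 7; y_lin[2] = 3×4 + 1×1 + 3×4 = 25; y_lin[3] = 3×1 + 1×4 + 3×1 + 1×4 = 14; y_lin[4] = 1×1 + 3×4 + 1×1 = 14; y_lin[5] = 3×1 + 1×4 = 7; y_lin[6] = 1×1 = 1 → [12, 7, 25, 14, 14, 7, 1]. Circular (length 4): y[0] = 3×4 + 1×1 + 3×4 + 1×1 = 26; y[1] = 3×1 + 1×4 + 3×1 + 1×4 = 14; y[2] = 3×4 + 1×1 + 3×4 + 1×1 = 26; y[3] = 3×1 + 1×4 + 3×1 + 1×4 = 14 → [26, 14, 26, 14]

Linear: [12, 7, 25, 14, 14, 7, 1], Circular: [26, 14, 26, 14]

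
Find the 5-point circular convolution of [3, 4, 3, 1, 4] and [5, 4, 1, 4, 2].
Use y[k] = Σ_j u[j]·v[(k-j) mod 5]. y[0] = 3×5 + 4×2 + 3×4 + 1×1 + 4×4 = 52; y[1] = 3×4 + 4×5 + 3×2 + 1×4 + 4×1 = 46; y[2] = 3×1 + 4×4 + 3×5 + 1×2 + 4×4 = 52; y[3] = 3×4 + 4×1 + 3×4 + 1×5 + 4×2 = 41; y[4] = 3×2 + 4×4 + 3×1 + 1×4 + 4×5 = 49. Result: [52, 46, 52, 41, 49]

[52, 46, 52, 41, 49]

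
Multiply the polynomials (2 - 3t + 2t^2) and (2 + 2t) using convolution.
Ascending coefficients: a = [2, -3, 2], b = [2, 2]. c[0] = 2×2 = 4; c[1] = 2×2 + -3×2 = -2; c[2] = -3×2 + 2×2 = -2; c[3] = 2×2 = 4. Result coefficients: [4, -2, -2, 4] → 4 - 2t - 2t^2 + 4t^3

4 - 2t - 2t^2 + 4t^3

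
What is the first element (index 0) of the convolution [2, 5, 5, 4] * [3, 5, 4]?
Use y[k] = Σ_i a[i]·b[k-i] at k=0. y[0] = 2×3 = 6

6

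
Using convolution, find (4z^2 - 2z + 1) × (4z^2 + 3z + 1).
Ascending coefficients: a = [1, -2, 4], b = [1, 3, 4]. c[0] = 1×1 = 1; c[1] = 1×3 + -2×1 = 1; c[2] = 1×4 + -2×3 + 4×1 = 2; c[3] = -2×4 + 4×3 = 4; c[4] = 4×4 = 16. Result coefficients: [1, 1, 2, 4, 16] → 16z^4 + 4z^3 + 2z^2 + z + 1

16z^4 + 4z^3 + 2z^2 + z + 1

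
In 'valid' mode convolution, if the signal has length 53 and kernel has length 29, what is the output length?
'Valid' mode counts only positions where the kernel fully overlaps the signal: m - n + 1 = 53 - 29 + 1 = 25

25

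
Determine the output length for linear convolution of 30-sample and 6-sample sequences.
Linear/full convolution length: m + n - 1 = 30 + 6 - 1 = 35

35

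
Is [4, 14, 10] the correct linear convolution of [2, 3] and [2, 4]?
Recompute linear convolution of [2, 3] and [2, 4]: y[0] = 2×2 = 4; y[1] = 2×4 + 3×2 = 14; y[2] = 3×4 = 12 → [4, 14, 12]. Compare to given [4, 14, 10]: they differ at index 2: given 10, correct 12, so answer: No

No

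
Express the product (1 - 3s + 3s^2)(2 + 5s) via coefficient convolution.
Ascending coefficients: a = [1, -3, 3], b = [2, 5]. c[0] = 1×2 = 2; c[1] = 1×5 + -3×2 = -1; c[2] = -3×5 + 3×2 = -9; c[3] = 3×5 = 15. Result coefficients: [2, -1, -9, 15] → 2 - s - 9s^2 + 15s^3

2 - s - 9s^2 + 15s^3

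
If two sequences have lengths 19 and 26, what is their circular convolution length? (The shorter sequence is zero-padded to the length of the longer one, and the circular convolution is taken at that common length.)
Circular convolution (zero-padding the shorter input) has length max(m, n) = max(19, 26) = 26

26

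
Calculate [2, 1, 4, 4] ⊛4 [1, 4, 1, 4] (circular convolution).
Use y[k] = Σ_j x[j]·h[(k-j) mod 4]. y[0] = 2×1 + 1×4 + 4×1 + 4×4 = 26; y[1] = 2×4 + 1×1 + 4×4 + 4×1 = 29; y[2] = 2×1 + 1×4 + 4×1 + 4×4 = 26; y[3] = 2×4 + 1×1 + 4×4 + 4×1 = 29. Result: [26, 29, 26, 29]

[26, 29, 26, 29]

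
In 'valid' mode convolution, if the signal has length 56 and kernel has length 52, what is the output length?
'Valid' mode counts only positions where the kernel fully overlaps the signal: m - n + 1 = 56 - 52 + 1 = 5

5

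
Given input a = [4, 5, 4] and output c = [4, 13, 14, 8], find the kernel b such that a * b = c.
Output length 4 = len(a) + len(b) - 1 ⇒ len(b) = 2. Solve b forward using b[k] = (c[k] - Σ_{i≥1} a[i]·b[k-i]) / a[0]: b[0] = c[0] / a[0] = 4 / 4 = 1; b[1] = (c[1] - 5×1) / a[0] = (13 - 5×1) / 4 = 2. So b = [1, 2]. Forward-check [4, 5, 4] * [1, 2]: c[0] = 4×1 = 4; c[1] = 4×2 + 5×1 = 13; c[2] = 5×2 + 4×1 = 14; c[3] = 4×2 = 8 → [4, 13, 14, 8] ✓

[1, 2]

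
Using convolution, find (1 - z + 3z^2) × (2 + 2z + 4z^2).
Ascending coefficients: a = [1, -1, 3], b = [2, 2, 4]. c[0] = 1×2 = 2; c[1] = 1×2 + -1×2 = 0; c[2] = 1×4 + -1×2 + 3×2 = 8; c[3] = -1×4 + 3×2 = 2; c[4] = 3×4 = 12. Result coefficients: [2, 0, 8, 2, 12] → 2 + 8z^2 + 2z^3 + 12z^4

2 + 8z^2 + 2z^3 + 12z^4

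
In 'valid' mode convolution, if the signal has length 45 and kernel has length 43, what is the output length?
'Valid' mode counts only positions where the kernel fully overlaps the signal: m - n + 1 = 45 - 43 + 1 = 3

3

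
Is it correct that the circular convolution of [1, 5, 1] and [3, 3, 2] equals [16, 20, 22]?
Recompute circular convolution of [1, 5, 1] and [3, 3, 2]: y[0] = 1×3 + 5×2 + 1×3 = 16; y[1] = 1×3 + 5×3 + 1×2 = 20; y[2] = 1×2 + 5×3 + 1×3 = 20 → [16, 20, 20]. Compare to given [16, 20, 22]: they differ at index 2: given 22, correct 20, so answer: No

No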